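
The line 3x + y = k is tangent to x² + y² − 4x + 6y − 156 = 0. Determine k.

k = 3 ± 13√10

The line touches the circle iff its distance from (2, −3) is 13:
|3·2 + 1·(−3) − k| / √10 = 13
|k − (3)| = 13√10.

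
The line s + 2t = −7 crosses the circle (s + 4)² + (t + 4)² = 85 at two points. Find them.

(−11, 2) and (5, −6)

Express t = (−7 − s)/2 and substitute into the circle:
5s² + 30s − 275 = 0  ⟹  s² + 6s − 55 = 0
s = 5 or s = −11, giving (5, −6) and (−11, 2).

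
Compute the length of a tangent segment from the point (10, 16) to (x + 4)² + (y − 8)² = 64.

14

Centre (−4, 8), r² = 64. |PO|² = (14)² + (8)² = 260.
The tangent meets the radius at right angles, so tangent² = |PO|² − r² = 260 − 64 = 196.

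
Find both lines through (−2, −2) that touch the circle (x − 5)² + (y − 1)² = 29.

5x − 2y = −6 and 2x + 5y = −14

A line y − (−2) = m(x − (−2)) is tangent when its distance from (5, 1) is √29:
(7m − (3))² = 29(m² + 1)
10m² − 21m − 10 = 0, so m = 5/2 or m = −2/5.
With m = 5/2: 5x − 2y = −6. With m = −2/5: 2x + 5y = −14.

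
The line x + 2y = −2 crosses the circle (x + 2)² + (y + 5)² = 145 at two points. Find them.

(−10, 4) and (10, −6)

Express y = (−2 − x)/2 and substitute into the circle:
5x² − 500 = 0  ⟹  x² − 100 = 0
x = 10 or x = −10, giving (10, −6) and (−10, 4).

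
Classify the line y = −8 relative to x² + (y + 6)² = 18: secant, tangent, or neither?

Substituting the line into the circle gives x² − 14 = 0.
Discriminant = (0)² − 4·1·(−14) = 56 > 0.
Two real roots: the line is a secant.

secant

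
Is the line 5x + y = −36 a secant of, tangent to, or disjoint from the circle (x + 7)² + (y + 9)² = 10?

d² = (5·(−7) + 1·(−9) − (−36))²/26 = 32/13; r² = 10.
Since d² < r², the line cuts the circle twice.

secant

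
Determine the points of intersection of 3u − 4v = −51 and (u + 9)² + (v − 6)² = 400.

From the line, v = (51 + 3u)/4. Substituting:
25u² + 450u − 4375 = 0  ⟹  u² + 18u − 175 = 0
u = 7 or u = −25, giving (7, 18) and (−25, −6).

(−25, −6) and (7, 18)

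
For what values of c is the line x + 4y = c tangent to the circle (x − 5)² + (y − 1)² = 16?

The line touches the circle iff its distance from (5, 1) is 4:
|1·5 + 4·1 − c| / √17 = 4
|c − (9)| = 4√17.

c = 9 ± 4√17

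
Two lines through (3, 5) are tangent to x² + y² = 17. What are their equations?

A line y − (5) = m(x − (3)) is tangent when its distance from (0, 0) is √17:
(−3m − (−5))² = 17(m² + 1)
4m² + 15m − 4 = 0, so m = 1/4 or m = −4.
With m = 1/4: x − 4y = −17. With m = −4: 4x + y = 17.

x − 4y = −17 and 4x + y = 17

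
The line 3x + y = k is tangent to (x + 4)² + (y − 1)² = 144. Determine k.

k = −11 ± 12√10

Tangency holds when the distance from the centre (−4, 1) to the line equals the radius 12:
|3·(−4) + 1·1 − k| / √10 = 12
|k − (−11)| = 12√10.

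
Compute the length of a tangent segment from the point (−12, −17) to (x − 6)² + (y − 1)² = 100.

Centre (6, 1), r² = 100. |PO|² = (−18)² + (−18)² = 648.
Power of the point: PT² = |PO|² − r² = 548, so PT = 2√137.

2√137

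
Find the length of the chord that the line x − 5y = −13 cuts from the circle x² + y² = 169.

Centre (0, 0), r² = 169. Perpendicular distance d from centre to line = |13| / √26 = 13/√26.
Chord = 2√(r² − d²) = 2·√(325/2) = 5√26.

5√26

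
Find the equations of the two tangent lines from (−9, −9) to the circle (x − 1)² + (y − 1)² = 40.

A line y − (−9) = m(x − (−9)) is tangent when its distance from (1, 1) is 2√10:
[m·(10) − (10)]² = 40(m² + 1)
3m² − 10m + 3 = 0, so m = 1/3 or m = 3.
With m = 1/3: x − 3y = 18. With m = 3: 3x − y = −18.

x − 3y = 18 and 3x − y = −18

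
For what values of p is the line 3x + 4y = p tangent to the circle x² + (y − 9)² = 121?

Tangency holds when the distance from the centre (0, 9) to the line equals the radius 11:
|3·0 + 4·9 − p| / √25 = 11
|p − (36)| = 11·5, so p = 91 or p = −19.

p = −19 or p = 91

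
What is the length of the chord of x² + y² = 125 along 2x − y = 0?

10√5

Centre (0, 0), r² = 125. Perpendicular distance d from centre to line = |0| / √5 = 0/√5.
Half the chord is √(r² − d²) = √(125), so the full chord is 10√5.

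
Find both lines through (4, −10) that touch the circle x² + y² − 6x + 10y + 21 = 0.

Let a tangent through (4, −10) have slope m. Its distance from (3, −5) must equal √13:
(−1m − (5))² = 13(m² + 1)
6m² − 5m − 6 = 0, so m = 3/2 or m = −2/3.
Through (4, −10) these give 3x − 2y = 32 and 2x + 3y = −22.

3x − 2y = 32 and 2x + 3y = −22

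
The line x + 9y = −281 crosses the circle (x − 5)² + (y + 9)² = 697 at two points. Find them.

Express y = (−281 − x)/9 and substitute into the circle:
82x² − 410x − 14432 = 0  ⟹  x² − 5x − 176 = 0
x = 16 or x = −11, giving (16, −33) and (−11, −30).

(−11, −30) and (16, −33)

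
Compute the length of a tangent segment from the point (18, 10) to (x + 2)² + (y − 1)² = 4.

3√53

With centre O = (−2, 1), |OP|² = 481 and r² = 4.
Power of the point: PT² = |PO|² − r² = 477, so PT = 3√53.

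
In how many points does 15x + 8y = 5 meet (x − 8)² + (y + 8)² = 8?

0

Substituting the line into the circle gives 289x² − 3094x + 8345 = 0.
Discriminant = (−3094)² − 4·289·(8345) = −73984 < 0.
No real roots: the line does not meet the circle.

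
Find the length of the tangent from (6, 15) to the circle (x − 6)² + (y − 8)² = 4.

With centre O = (6, 8), |OP|² = 49 and r² = 4.
By the tangent–radius right angle, tangent length = √(|PO|² − r²) = √45 = 3√5.

3√5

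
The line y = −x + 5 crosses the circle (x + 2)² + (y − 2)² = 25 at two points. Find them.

(−2, 7) and (3, 2)

Express y = −x + 5 and substitute into the circle:
2x² − 2x − 12 = 0  ⟹  x² − x − 6 = 0
x = 3 or x = −2, giving (3, 2) and (−2, 7).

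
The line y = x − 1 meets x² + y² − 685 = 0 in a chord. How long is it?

Substitute y = x − 1:
2x² − 2x − 684 = 0  ⟹  x² − x − 342 = 0
x = 19 or x = −18, giving (19, 18) and (−18, −19).
|(19, 18) − (−18, −19)| = √((37)² + (37)²) = 37√2.

37√2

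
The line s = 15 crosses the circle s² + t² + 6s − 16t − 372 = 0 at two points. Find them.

The line gives s = 15. Substituting into the circle:
t² − 16t − 57 = 0
t = 19 or t = −3, giving (15, 19) and (15, −3).

(15, −3) and (15, 19)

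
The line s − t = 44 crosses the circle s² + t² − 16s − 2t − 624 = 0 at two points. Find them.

Substitute t = s − 44:
2s² − 106s + 1400 = 0  ⟹  s² − 53s + 700 = 0
s = 28 or s = 25, giving (28, −16) and (25, −19).

(25, −19) and (28, −16)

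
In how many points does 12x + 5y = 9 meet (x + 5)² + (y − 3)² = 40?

Centre (−5, 3), r² = 40. Distance² from centre to line = (−54)²/169 = 2916/169.
Since d² < r², the line cuts the circle twice.

2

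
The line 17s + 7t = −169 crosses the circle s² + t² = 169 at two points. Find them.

From the line, t = (−169 − 17s)/7. Substituting:
338s² + 5746s + 20280 = 0  ⟹  s² + 17s + 60 = 0
s = −5 or s = −12, giving (−5, −12) and (−12, 5).

(−12, 5) and (−5, −12)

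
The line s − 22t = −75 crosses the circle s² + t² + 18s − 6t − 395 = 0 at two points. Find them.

Substitute t = (75 + s)/22:
485s² + 8730s − 195455 = 0  ⟹  s² + 18s − 403 = 0
s = 13 or s = −31, giving (13, 4) and (−31, 2).

(−31, 2) and (13, 4)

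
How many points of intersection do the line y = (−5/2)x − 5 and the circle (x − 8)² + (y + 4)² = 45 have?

0

Substituting the line into the circle gives 29x² − 44x + 80 = 0.
Δ = 1936 − 9280 = −7344.
No real roots: the line does not meet the circle.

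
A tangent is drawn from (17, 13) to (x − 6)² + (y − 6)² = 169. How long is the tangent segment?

1

With centre O = (6, 6), |OP|² = 170 and r² = 169.
By the tangent–radius right angle, tangent length = √(|PO|² − r²) = √1 = 1.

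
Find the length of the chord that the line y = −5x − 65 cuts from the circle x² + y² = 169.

√26

Substitute y = −5x − 65:
26x² + 650x + 4056 = 0  ⟹  x² + 25x + 156 = 0
x = −12 or x = −13, giving (−12, −5) and (−13, 0).
|(−12, −5) − (−13, 0)| = √((1)² + (−5)²) = √26.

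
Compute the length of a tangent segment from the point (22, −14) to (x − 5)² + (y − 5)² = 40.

The centre is (5, 5) and r = 2√10. The square of the distance from P to the centre is 289 + 361 = 650.
By the tangent–radius right angle, tangent length = √(|PO|² − r²) = √610.

√610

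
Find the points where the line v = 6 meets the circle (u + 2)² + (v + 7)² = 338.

(−15, 6) and (11, 6)

Express v = 6 and substitute into the circle:
u² + 4u − 165 = 0
u = 11 or u = −15, giving (11, 6) and (−15, 6).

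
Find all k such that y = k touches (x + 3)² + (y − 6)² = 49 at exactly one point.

For a tangent, require d(centre, line) = r = 7.
|0·(−3) + 1·6 − k| / √1 = 7
|k − (6)| = 7, so k = 13 or k = −1.

k = −1 or k = 13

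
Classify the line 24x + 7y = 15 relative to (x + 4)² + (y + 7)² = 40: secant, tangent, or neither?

d² = (24·(−4) + 7·(−7) − (15))²/625 = 1024/25; r² = 40.
Since d² > r², the line lies outside the circle.

neither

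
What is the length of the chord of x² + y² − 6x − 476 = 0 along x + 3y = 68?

Centre (3, 0), r² = 485. Perpendicular distance d from centre to line = |−65| / √10 = 65/√10.
Half the chord is √(r² − d²) = √(125/2), so the full chord is 5√10.

5√10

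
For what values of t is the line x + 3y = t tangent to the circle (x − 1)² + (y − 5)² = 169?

Tangency holds when the distance from the centre (1, 5) to the line equals the radius 13:
|1·1 + 3·5 − t| / √10 = 13
|t − (16)| = 13√10.

t = 16 ± 13√10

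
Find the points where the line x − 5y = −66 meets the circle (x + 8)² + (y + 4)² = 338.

From the line, y = (66 + x)/5. Substituting:
26x² + 572x + 546 = 0  ⟹  x² + 22x + 21 = 0
x = −1 or x = −21, giving (−1, 13) and (−21, 9).

(−21, 9) and (−1, 13)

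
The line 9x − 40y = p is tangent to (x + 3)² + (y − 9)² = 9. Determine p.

p = −510 or p = −264

For a tangent, require d(centre, line) = r = 3.
|9·(−3) − 40·9 − p| / √1681 = 3
|p − (−387)| = 3·41, so p = −264 or p = −510.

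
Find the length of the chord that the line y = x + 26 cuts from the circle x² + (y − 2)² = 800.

32√2

From the line, y = x + 26. Substituting:
2x² + 48x − 224 = 0  ⟹  x² + 24x − 112 = 0
x = 4 or x = −28, giving (4, 30) and (−28, −2).
Chord length = distance between (4, 30) and (−28, −2) = √2048 = 32√2.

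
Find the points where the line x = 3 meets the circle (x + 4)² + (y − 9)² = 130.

(3, 0) and (3, 18)

The line gives x = 3. Substituting into the circle:
y² − 18y = 0
y = 18 or y = 0, giving (3, 18) and (3, 0).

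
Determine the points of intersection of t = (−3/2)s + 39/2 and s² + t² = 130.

Substitute t = (39 − 3s)/2:
13s² − 234s + 1001 = 0  ⟹  s² − 18s + 77 = 0
s = 11 or s = 7, giving (11, 3) and (7, 9).

(7, 9) and (11, 3)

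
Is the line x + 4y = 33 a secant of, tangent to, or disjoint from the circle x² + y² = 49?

disjoint

Substituting the line into the circle gives 17x² − 66x + 305 = 0.
Δ = 4356 − 20740 = −16384.
No real roots: the line does not meet the circle.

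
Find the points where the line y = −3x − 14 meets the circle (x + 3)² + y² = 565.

From the line, y = −3x − 14. Substituting:
10x² + 90x − 360 = 0  ⟹  x² + 9x − 36 = 0
x = 3 or x = −12, giving (3, −23) and (−12, 22).

(−12, 22) and (3, −23)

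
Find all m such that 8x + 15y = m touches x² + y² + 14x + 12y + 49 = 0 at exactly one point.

m = −248 or m = −44

For a tangent, require d(centre, line) = r = 6.
|8·(−7) + 15·(−6) − m| / √289 = 6
|m − (−146)| = 6·17, so m = −44 or m = −248.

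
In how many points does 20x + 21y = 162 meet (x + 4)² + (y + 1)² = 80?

Substituting the line into the circle gives 841x² − 3792x + 5265 = 0.
Discriminant = (−3792)² − 4·841·(5265) = −3332196 < 0.
No real roots: the line does not meet the circle.

0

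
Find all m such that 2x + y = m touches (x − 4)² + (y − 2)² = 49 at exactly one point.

m = 10 ± 7√5

For a tangent, require d(centre, line) = r = 7.
|2·4 + 1·2 − m| / √5 = 7
|m − (10)| = 7√5.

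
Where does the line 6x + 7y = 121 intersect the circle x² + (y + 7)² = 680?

(−2, 19) and (26, −5)

Express y = (121 − 6x)/7 and substitute into the circle:
85x² − 2040x − 4420 = 0  ⟹  x² − 24x − 52 = 0
x = 26 or x = −2, giving (26, −5) and (−2, 19).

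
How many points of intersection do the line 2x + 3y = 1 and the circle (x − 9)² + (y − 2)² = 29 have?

0

d² = (2·9 + 3·2 − (1))²/13 = 529/13; r² = 29.
Since d² > r², the line lies outside the circle.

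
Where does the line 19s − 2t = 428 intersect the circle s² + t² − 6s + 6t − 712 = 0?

Express t = (−428 + 19s)/2 and substitute into the circle:
365s² − 16060s + 175200 = 0  ⟹  s² − 44s + 480 = 0
s = 24 or s = 20, giving (24, 14) and (20, −24).

(20, −24) and (24, 14)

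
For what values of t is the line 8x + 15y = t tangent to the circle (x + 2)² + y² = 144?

For a tangent, require d(centre, line) = r = 12.
|8·(−2) + 15·0 − t| / √289 = 12
|t − (−16)| = 12·17, so t = 188 or t = −220.

t = −220 or t = 188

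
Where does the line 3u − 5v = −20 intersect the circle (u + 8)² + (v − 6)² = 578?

Express v = (20 + 3u)/5 and substitute into the circle:
34u² + 340u − 12750 = 0  ⟹  u² + 10u − 375 = 0
u = 15 or u = −25, giving (15, 13) and (−25, −11).

(−25, −11) and (15, 13)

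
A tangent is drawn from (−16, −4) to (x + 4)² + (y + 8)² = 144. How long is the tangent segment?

Centre (−4, −8), r² = 144. |PO|² = (−12)² + (4)² = 160.
The tangent meets the radius at right angles, so tangent² = |PO|² − r² = 160 − 144 = 16.

4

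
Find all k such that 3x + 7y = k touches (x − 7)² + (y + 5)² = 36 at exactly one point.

For a tangent, require d(centre, line) = r = 6.
|3·7 + 7·(−5) − k| / √58 = 6
|k − (−14)| = 6√58.

k = −14 ± 6√58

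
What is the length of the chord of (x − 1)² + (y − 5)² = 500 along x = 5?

The line gives x = 5. Substituting into the circle:
y² − 10y − 459 = 0
y = 27 or y = −17, giving (5, 27) and (5, −17).
Chord length = distance between (5, 27) and (5, −17) = √1936 = 44.

44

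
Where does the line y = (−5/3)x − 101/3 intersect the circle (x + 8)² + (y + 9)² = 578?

Express y = (−101 − 5x)/3 and substitute into the circle:
34x² + 884x + 850 = 0  ⟹  x² + 26x + 25 = 0
x = −1 or x = −25, giving (−1, −32) and (−25, 8).

(−25, 8) and (−1, −32)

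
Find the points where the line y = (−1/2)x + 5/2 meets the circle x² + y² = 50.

From the line, y = (5 − x)/2. Substituting:
5x² − 10x − 175 = 0  ⟹  x² − 2x − 35 = 0
x = 7 or x = −5, giving (7, −1) and (−5, 5).

(−5, 5) and (7, −1)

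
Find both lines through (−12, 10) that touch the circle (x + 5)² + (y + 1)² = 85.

Let a tangent through (−12, 10) have slope m. Its distance from (−5, −1) must equal √85:
(7m − (−11))² = 85(m² + 1)
18m² − 77m − 18 = 0, so m = −2/9 or m = 9/2.
With m = −2/9: 2x + 9y = 66. With m = 9/2: 9x − 2y = −128.

2x + 9y = 66 and 9x − 2y = −128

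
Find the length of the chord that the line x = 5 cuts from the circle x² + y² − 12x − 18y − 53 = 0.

The line gives x = 5. Substituting into the circle:
y² − 18y − 88 = 0
y = 22 or y = −4, giving (5, 22) and (5, −4).
|(5, 22) − (5, −4)| = √((0)² + (26)²) = 26.

26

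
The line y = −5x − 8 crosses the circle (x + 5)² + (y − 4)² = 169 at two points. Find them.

(−5, 17) and (0, −8)

Substitute y = −5x − 8:
26x² + 130x = 0  ⟹  x² + 5x = 0
x = 0 or x = −5, giving (0, −8) and (−5, 17).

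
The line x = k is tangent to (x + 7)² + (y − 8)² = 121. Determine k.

k = −18 or k = 4

The line touches the circle iff its distance from (−7, 8) is 11:
|1·(−7) + 0·8 − k| / √1 = 11
|k − (−7)| = 11, so k = 4 or k = −18.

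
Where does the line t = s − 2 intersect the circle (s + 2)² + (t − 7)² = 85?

(0, −2) and (7, 5)

From the line, t = s − 2. Substituting:
2s² − 14s = 0  ⟹  s² − 7s = 0
s = 7 or s = 0, giving (7, 5) and (0, −2).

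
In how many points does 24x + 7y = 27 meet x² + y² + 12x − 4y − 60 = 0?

2

d² = (24·(−6) + 7·2 − (27))²/625 = 24649/625; r² = 100.
Since d² < r², the line cuts the circle twice.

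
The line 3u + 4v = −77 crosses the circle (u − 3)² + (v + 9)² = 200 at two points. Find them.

From the line, v = (−77 − 3u)/4. Substituting:
25u² + 150u − 1375 = 0  ⟹  u² + 6u − 55 = 0
u = 5 or u = −11, giving (5, −23) and (−11, −11).

(−11, −11) and (5, −23)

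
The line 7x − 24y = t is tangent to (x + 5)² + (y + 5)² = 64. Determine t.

Tangency holds when the distance from the centre (−5, −5) to the line equals the radius 8:
|7·(−5) − 24·(−5) − t| / √625 = 8
|t − (85)| = 8·25, so t = 285 or t = −115.

t = −115 or t = 285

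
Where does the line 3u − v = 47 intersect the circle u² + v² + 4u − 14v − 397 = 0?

From the line, v = 3u − 47. Substituting:
10u² − 320u + 2470 = 0  ⟹  u² − 32u + 247 = 0
u = 19 or u = 13, giving (19, 10) and (13, −8).

(13, −8) and (19, 10)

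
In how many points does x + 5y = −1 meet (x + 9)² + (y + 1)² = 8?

2

Centre (−9, −1), r² = 8. Distance² from centre to line = (−13)²/26 = 13/2.
Since d² < r², the line cuts the circle twice.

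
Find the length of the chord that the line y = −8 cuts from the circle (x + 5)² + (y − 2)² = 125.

10

The distance from (−5, 2) to the line is 10, and r² = 125.
Half the chord is √(r² − d²) = √(25), so the full chord is 10.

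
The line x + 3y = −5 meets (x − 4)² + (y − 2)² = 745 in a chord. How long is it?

17√10

Centre (4, 2), r² = 745. Perpendicular distance d from centre to line = |15| / √10 = 15/√10.
Half the chord is √(r² − d²) = √(1445/2), so the full chord is 17√10.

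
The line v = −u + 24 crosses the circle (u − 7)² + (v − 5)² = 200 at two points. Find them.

Express v = −u + 24 and substitute into the circle:
2u² − 52u + 210 = 0  ⟹  u² − 26u + 105 = 0
u = 21 or u = 5, giving (21, 3) and (5, 19).

(5, 19) and (21, 3)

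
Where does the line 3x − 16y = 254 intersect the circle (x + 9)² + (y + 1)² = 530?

Substitute y = (−254 + 3x)/16:
265x² + 3180x − 58300 = 0  ⟹  x² + 12x − 220 = 0
x = 10 or x = −22, giving (10, −14) and (−22, −20).

(−22, −20) and (10, −14)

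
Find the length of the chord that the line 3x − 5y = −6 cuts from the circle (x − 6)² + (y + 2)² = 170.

Centre (6, −2), r² = 170. Perpendicular distance d from centre to line = |34| / √34 = 34/√34.
Half the chord is √(r² − d²) = √(136), so the full chord is 4√34.

4√34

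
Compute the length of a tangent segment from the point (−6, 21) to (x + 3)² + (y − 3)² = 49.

Centre (−3, 3), r² = 49. |PO|² = (−3)² + (18)² = 333.
The tangent meets the radius at right angles, so tangent² = |PO|² − r² = 333 − 49 = 284.

2√71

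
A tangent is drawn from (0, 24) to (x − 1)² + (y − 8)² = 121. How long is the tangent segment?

2√34

With centre O = (1, 8), |OP|² = 257 and r² = 121.
Power of the point: PT² = |PO|² − r² = 136, so PT = 2√34.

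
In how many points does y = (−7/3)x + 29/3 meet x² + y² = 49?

2

Substituting the line into the circle gives 58x² − 406x + 400 = 0.
Δ = 164836 − 92800 = 72036.
Two real roots: the line is a secant.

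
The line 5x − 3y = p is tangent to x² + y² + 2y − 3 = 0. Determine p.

p = 3 ± 2√34

For a tangent, require d(centre, line) = r = 2.
|5·0 − 3·(−1) − p| / √34 = 2
|p − (3)| = 2√34.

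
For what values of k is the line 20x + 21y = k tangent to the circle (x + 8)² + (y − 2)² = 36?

For a tangent, require d(centre, line) = r = 6.
|20·(−8) + 21·2 − k| / √841 = 6
|k − (−118)| = 6·29, so k = 56 or k = −292.

k = −292 or k = 56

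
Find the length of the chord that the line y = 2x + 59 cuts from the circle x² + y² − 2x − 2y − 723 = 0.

Express y = 2x + 59 and substitute into the circle:
5x² + 230x + 2640 = 0  ⟹  x² + 46x + 528 = 0
x = −22 or x = −24, giving (−22, 15) and (−24, 11).
|(−22, 15) − (−24, 11)| = √((2)² + (4)²) = 2√5.

2√5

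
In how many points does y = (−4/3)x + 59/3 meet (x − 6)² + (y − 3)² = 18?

0

d² = (4·6 + 3·3 − (59))²/25 = 676/25; r² = 18.
Since d² > r², the line lies outside the circle.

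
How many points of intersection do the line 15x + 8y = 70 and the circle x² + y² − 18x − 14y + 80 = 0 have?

d² = (15·9 + 8·7 − (70))²/289 = 14641/289; r² = 50.
Since d² > r², the line lies outside the circle.

0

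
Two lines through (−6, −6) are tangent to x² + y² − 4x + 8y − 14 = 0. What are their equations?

3x + 5y = −48 and 5x − 3y = −12

Let a tangent through (−6, −6) have slope m. Its distance from (2, −4) must equal √34:
[m·(8) − (2)]² = 34(m² + 1)
15m² − 16m − 15 = 0, so m = −3/5 or m = 5/3.
With m = −3/5: 3x + 5y = −48. With m = 5/3: 5x − 3y = −12.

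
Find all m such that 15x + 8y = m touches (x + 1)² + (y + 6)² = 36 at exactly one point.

m = −165 or m = 39

The line touches the circle iff its distance from (−1, −6) is 6:
|15·(−1) + 8·(−6) − m| / √289 = 6
|m − (−63)| = 6·17, so m = 39 or m = −165.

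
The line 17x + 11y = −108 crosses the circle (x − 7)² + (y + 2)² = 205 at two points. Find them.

Substitute y = (−108 − 17x)/11:
410x² + 1230x − 11480 = 0  ⟹  x² + 3x − 28 = 0
x = 4 or x = −7, giving (4, −16) and (−7, 1).

(−7, 1) and (4, −16)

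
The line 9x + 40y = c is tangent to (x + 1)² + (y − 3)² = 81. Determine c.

c = −258 or c = 480

The line touches the circle iff its distance from (−1, 3) is 9:
|9·(−1) + 40·3 − c| / √1681 = 9
|c − (111)| = 9·41, so c = 480 or c = −258.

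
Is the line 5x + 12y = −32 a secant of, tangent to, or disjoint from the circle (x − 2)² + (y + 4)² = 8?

d² = (5·2 + 12·(−4) − (−32))²/169 = 36/169; r² = 8.
Since d² < r², the line cuts the circle twice.

secant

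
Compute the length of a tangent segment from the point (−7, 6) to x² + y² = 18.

Centre (0, 0), r² = 18. |PO|² = (−7)² + (6)² = 85.
The tangent meets the radius at right angles, so tangent² = |PO|² − r² = 85 − 18 = 67.

√67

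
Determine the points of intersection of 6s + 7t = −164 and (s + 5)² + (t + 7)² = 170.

(−18, −8) and (−4, −20)

Express t = (−164 − 6s)/7 and substitute into the circle:
85s² + 1870s + 6120 = 0  ⟹  s² + 22s + 72 = 0
s = −4 or s = −18, giving (−4, −20) and (−18, −8).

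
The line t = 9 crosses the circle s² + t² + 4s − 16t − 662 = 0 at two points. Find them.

Express t = 9 and substitute into the circle:
s² + 4s − 725 = 0
s = 25 or s = −29, giving (25, 9) and (−29, 9).

(−29, 9) and (25, 9)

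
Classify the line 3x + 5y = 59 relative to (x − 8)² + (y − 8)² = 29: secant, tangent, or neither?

Substituting the line into the circle gives 34x² − 514x + 1236 = 0.
Discriminant = (−514)² − 4·34·(1236) = 96100 > 0.
Two real roots: the line is a secant.

secant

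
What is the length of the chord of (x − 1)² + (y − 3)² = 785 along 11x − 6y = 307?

The distance from (1, 3) to the line is 314/√157, and r² = 785.
Chord = 2√(r² − d²) = 2·√(157) = 2√157.

2√157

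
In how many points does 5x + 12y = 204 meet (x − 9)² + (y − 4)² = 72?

0

Substituting the line into the circle gives 169x² − 4152x + 25632 = 0.
Discriminant = (−4152)² − 4·169·(25632) = −88128 < 0.
No real roots: the line does not meet the circle.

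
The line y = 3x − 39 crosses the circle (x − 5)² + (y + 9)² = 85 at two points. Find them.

From the line, y = 3x − 39. Substituting:
10x² − 190x + 840 = 0  ⟹  x² − 19x + 84 = 0
x = 12 or x = 7, giving (12, −3) and (7, −18).

(7, −18) and (12, −3)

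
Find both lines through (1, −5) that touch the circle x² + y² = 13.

A line y − (−5) = m(x − (1)) is tangent when its distance from (0, 0) is √13:
[m·(−1) − (5)]² = 13(m² + 1)
6m² − 5m − 6 = 0, so m = 3/2 or m = −2/3.
With m = 3/2: 3x − 2y = 13. With m = −2/3: 2x + 3y = −13.

3x − 2y = 13 and 2x + 3y = −13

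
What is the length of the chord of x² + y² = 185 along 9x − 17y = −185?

√370

Centre (0, 0), r² = 185. Perpendicular distance d from centre to line = |185| / √370 = 185/√370.
Half the chord is √(r² − d²) = √(185/2), so the full chord is √370.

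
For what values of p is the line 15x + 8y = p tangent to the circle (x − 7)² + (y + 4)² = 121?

p = −114 or p = 260

The line touches the circle iff its distance from (7, −4) is 11:
|15·7 + 8·(−4) − p| / √289 = 11
|p − (73)| = 11·17, so p = 260 or p = −114.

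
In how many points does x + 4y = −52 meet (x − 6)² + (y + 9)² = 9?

0

Centre (6, −9), r² = 9. Distance² from centre to line = (22)²/17 = 484/17.
Since d² > r², the line lies outside the circle.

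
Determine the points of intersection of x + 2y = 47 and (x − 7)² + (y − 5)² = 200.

Substitute y = (47 − x)/2:
5x² − 130x + 765 = 0  ⟹  x² − 26x + 153 = 0
x = 17 or x = 9, giving (17, 15) and (9, 19).

(9, 19) and (17, 15)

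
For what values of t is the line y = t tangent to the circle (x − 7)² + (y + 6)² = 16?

The line touches the circle iff its distance from (7, −6) is 4:
|0·7 + 1·(−6) − t| / √1 = 4
|t − (−6)| = 4, so t = −2 or t = −10.

t = −10 or t = −2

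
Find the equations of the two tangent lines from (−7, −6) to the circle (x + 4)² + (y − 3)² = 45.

A line y − (−6) = m(x − (−7)) is tangent when its distance from (−4, 3) is 3√5:
[m·(3) − (9)]² = 45(m² + 1)
2m² + 3m − 2 = 0, so m = 1/2 or m = −2.
With m = 1/2: x − 2y = 5. With m = −2: 2x + y = −20.

x − 2y = 5 and 2x + y = −20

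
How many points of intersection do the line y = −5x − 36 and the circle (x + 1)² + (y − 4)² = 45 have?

0

Substituting the line into the circle gives 26x² + 402x + 1556 = 0.
Δ = 161604 − 161824 = −220.
No real roots: the line does not meet the circle.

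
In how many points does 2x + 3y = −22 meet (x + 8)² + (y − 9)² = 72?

Substituting the line into the circle gives 13x² + 340x + 2329 = 0.
Discriminant = (340)² − 4·13·(2329) = −5508 < 0.
No real roots: the line does not meet the circle.

0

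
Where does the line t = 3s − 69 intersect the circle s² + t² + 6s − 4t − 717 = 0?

(18, −15) and (24, 3)

Substitute t = 3s − 69:
10s² − 420s + 4320 = 0  ⟹  s² − 42s + 432 = 0
s = 24 or s = 18, giving (24, 3) and (18, −15).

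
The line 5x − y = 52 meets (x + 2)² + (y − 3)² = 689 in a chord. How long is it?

9√26

Centre (−2, 3), r² = 689. Perpendicular distance d from centre to line = |−65| / √26 = 65/√26.
Chord = 2√(r² − d²) = 2·√(1053/2) = 9√26.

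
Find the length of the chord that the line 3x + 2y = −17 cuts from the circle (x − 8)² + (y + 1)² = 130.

2√13

Centre (8, −1), r² = 130. Perpendicular distance d from centre to line = |39| / √13 = 39/√13.
Chord = 2√(r² − d²) = 2·√(13) = 2√13.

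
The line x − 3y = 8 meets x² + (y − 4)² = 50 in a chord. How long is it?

The distance from (0, 4) to the line is 20/√10, and r² = 50.
Half the chord is √(r² − d²) = √(10), so the full chord is 2√10.

2√10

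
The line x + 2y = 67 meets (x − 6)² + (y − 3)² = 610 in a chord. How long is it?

The distance from (6, 3) to the line is 55/√5, and r² = 610.
Half the chord is √(r² − d²) = √(5), so the full chord is 2√5.

2√5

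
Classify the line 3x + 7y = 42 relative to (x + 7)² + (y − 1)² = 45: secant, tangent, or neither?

neither

Substituting the line into the circle gives 58x² + 476x + 1421 = 0.
Δ = 226576 − 329672 = −103096.
No real roots: the line does not meet the circle.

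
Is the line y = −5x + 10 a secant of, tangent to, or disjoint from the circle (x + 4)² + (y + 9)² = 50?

Centre (−4, −9), r² = 50. Distance² from centre to line = (−39)²/26 = 117/2.
Since d² > r², the line lies outside the circle.

disjoint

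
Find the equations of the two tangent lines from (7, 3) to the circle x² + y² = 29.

Write the tangent as mx − y + (3 − m·(7)) = 0 and set its distance from the centre to √29:
(−7m − (−3))² = 29(m² + 1)
10m² − 21m − 10 = 0, so m = −2/5 or m = 5/2.
Through (7, 3) these give 2x + 5y = 29 and 5x − 2y = 29.

2x + 5y = 29 and 5x − 2y = 29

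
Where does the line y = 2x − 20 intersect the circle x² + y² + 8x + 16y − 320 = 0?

From the line, y = 2x − 20. Substituting:
5x² − 40x − 240 = 0  ⟹  x² − 8x − 48 = 0
x = 12 or x = −4, giving (12, 4) and (−4, −28).

(−4, −28) and (12, 4)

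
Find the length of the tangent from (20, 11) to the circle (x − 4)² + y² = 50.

√327

The centre is (4, 0) and r = 5√2. The square of the distance from P to the centre is 256 + 121 = 377.
The tangent meets the radius at right angles, so tangent² = |PO|² − r² = 377 − 50 = 327.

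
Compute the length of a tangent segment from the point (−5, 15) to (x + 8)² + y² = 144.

Centre (−8, 0), r² = 144. |PO|² = (3)² + (15)² = 234.
Power of the point: PT² = |PO|² − r² = 90, so PT = 3√10.

3√10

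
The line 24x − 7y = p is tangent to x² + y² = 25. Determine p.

p = −125 or p = 125

The line touches the circle iff its distance from (0, 0) is 5:
|24·0 − 7·0 − p| / √625 = 5
|p| = 5·25, so p = 125 or p = −125.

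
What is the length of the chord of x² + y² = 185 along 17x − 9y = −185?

√370

The distance from (0, 0) to the line is 185/√370, and r² = 185.
Chord = 2√(r² − d²) = 2·√(185/2) = √370.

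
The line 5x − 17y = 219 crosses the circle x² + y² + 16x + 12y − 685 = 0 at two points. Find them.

Express y = (−219 + 5x)/17 and substitute into the circle:
314x² + 3454x − 194680 = 0  ⟹  x² + 11x − 620 = 0
x = 20 or x = −31, giving (20, −7) and (−31, −22).

(−31, −22) and (20, −7)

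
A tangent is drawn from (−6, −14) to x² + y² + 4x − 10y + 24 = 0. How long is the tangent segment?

The centre is (−2, 5) and r = √5. The square of the distance from P to the centre is 16 + 361 = 377.
The tangent meets the radius at right angles, so tangent² = |PO|² − r² = 377 − 5 = 372.

2√93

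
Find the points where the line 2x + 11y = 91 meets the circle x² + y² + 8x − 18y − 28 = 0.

Express y = (91 − 2x)/11 and substitute into the circle:
125x² + 1000x − 13125 = 0  ⟹  x² + 8x − 105 = 0
x = 7 or x = −15, giving (7, 7) and (−15, 11).

(−15, 11) and (7, 7)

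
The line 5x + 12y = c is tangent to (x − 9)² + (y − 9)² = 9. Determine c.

Tangency holds when the distance from the centre (9, 9) to the line equals the radius 3:
|5·9 + 12·9 − c| / √169 = 3
|c − (153)| = 3·13, so c = 192 or c = 114.

c = 114 or c = 192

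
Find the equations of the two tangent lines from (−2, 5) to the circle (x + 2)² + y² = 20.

x − 2y = −12 and x + 2y = 8

Let a tangent through (−2, 5) have slope m. Its distance from (−2, 0) must equal 2√5:
(0m − (−5))² = 20(m² + 1)
4m² − 1 = 0, so m = 1/2 or m = −1/2.
Through (−2, 5) these give x − 2y = −12 and x + 2y = 8.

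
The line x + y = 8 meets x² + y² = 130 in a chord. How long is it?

The distance from (0, 0) to the line is 8/√2, and r² = 130.
Chord = 2√(r² − d²) = 2·√(98) = 14√2.

14√2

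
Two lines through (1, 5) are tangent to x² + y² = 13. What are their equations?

3x + 2y = 13 and 2x − 3y = −13

A line y − (5) = m(x − (1)) is tangent when its distance from (0, 0) is √13:
[m·(−1) − (−5)]² = 13(m² + 1)
6m² + 5m − 6 = 0, so m = −3/2 or m = 2/3.
Through (1, 5) these give 3x + 2y = 13 and 2x − 3y = −13.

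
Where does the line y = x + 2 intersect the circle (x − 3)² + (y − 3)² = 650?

From the line, y = x + 2. Substituting:
2x² − 8x − 640 = 0  ⟹  x² − 4x − 320 = 0
x = 20 or x = −16, giving (20, 22) and (−16, −14).

(−16, −14) and (20, 22)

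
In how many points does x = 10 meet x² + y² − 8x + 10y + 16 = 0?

0

Centre (4, −5), r² = 25. Distance² from centre to line = (−6)² = 36.
Since d² > r², the line lies outside the circle.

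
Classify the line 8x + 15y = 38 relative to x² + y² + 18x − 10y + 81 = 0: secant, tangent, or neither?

secant

Substituting the line into the circle gives 289x² + 4642x + 13969 = 0.
Discriminant = (4642)² − 4·289·(13969) = 5400000 > 0.
Two real roots: the line is a secant.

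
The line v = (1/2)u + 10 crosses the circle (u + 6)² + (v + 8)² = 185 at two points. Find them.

From the line, v = (20 + u)/2. Substituting:
5u² + 120u + 700 = 0  ⟹  u² + 24u + 140 = 0
u = −10 or u = −14, giving (−10, 5) and (−14, 3).

(−14, 3) and (−10, 5)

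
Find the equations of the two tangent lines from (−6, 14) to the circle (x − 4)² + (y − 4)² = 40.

x + 3y = 36 and 3x + y = −4

A line y − (14) = m(x − (−6)) is tangent when its distance from (4, 4) is 2√10:
(10m − (−10))² = 40(m² + 1)
3m² + 10m + 3 = 0, so m = −1/3 or m = −3.
With m = −1/3: x + 3y = 36. With m = −3: 3x + y = −4.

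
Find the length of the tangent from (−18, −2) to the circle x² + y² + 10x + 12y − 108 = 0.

4

With centre O = (−5, −6), |OP|² = 185 and r² = 169.
By the tangent–radius right angle, tangent length = √(|PO|² − r²) = √16 = 4.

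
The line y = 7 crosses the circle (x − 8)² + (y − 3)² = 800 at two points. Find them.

(−20, 7) and (36, 7)

From the line, y = 7. Substituting:
x² − 16x − 720 = 0
x = 36 or x = −20, giving (36, 7) and (−20, 7).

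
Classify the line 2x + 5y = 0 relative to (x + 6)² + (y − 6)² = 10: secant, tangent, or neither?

Substituting the line into the circle gives 29x² + 420x + 1550 = 0.
Δ = 176400 − 179800 = −3400.
No real roots: the line does not meet the circle.

neither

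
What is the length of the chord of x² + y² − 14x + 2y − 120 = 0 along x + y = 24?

From the line, y = −x + 24. Substituting:
2x² − 64x + 504 = 0  ⟹  x² − 32x + 252 = 0
x = 18 or x = 14, giving (18, 6) and (14, 10).
|(18, 6) − (14, 10)| = √((4)² + (−4)²) = 4√2.

4√2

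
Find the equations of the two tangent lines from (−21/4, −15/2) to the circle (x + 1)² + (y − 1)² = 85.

6x + 7y = −84 and 2x + 9y = −78

Write the tangent as mx − y + (−15/2 − m·(−21/4)) = 0 and set its distance from the centre to √85:
(17/4m − (17/2))² = 85(m² + 1)
63m² + 68m + 12 = 0, so m = −6/7 or m = −2/9.
With m = −6/7: 6x + 7y = −84. With m = −2/9: 2x + 9y = −78.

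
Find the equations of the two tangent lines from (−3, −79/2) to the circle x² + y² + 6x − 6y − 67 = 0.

Let a tangent through (−3, −79/2) have slope m. Its distance from (−3, 3) must equal √85:
(0m − (85/2))² = 85(m² + 1)
4m² − 81 = 0, so m = −9/2 or m = 9/2.
Through (−3, −79/2) these give 9x + 2y = −106 and 9x − 2y = 52.

9x + 2y = −106 and 9x − 2y = 52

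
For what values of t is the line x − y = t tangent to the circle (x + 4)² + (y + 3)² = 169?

Tangency holds when the distance from the centre (−4, −3) to the line equals the radius 13:
|1·(−4) − 1·(−3) − t| / √2 = 13
|t − (−1)| = 13√2.

t = −1 ± 13√2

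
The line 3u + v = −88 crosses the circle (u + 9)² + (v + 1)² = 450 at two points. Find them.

Substitute v = −3u − 88:
10u² + 540u + 7200 = 0  ⟹  u² + 54u + 720 = 0
u = −24 or u = −30, giving (−24, −16) and (−30, 2).

(−30, 2) and (−24, −16)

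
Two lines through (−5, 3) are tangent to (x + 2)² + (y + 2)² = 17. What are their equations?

x + 4y = 7 and 4x − y = −23

Let a tangent through (−5, 3) have slope m. Its distance from (−2, −2) must equal √17:
[m·(3) − (−5)]² = 17(m² + 1)
4m² − 15m − 4 = 0, so m = −1/4 or m = 4.
Through (−5, 3) these give x + 4y = 7 and 4x − y = −23.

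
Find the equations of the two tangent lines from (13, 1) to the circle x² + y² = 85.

7x − 6y = 85 and 6x + 7y = 85

Write the tangent as mx − y + (1 − m·(13)) = 0 and set its distance from the centre to √85:
(−13m − (−1))² = 85(m² + 1)
42m² − 13m − 42 = 0, so m = 7/6 or m = −6/7.
With m = 7/6: 7x − 6y = 85. With m = −6/7: 6x + 7y = 85.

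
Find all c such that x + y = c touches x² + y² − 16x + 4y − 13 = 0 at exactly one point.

c = 6 ± 9√2

The line touches the circle iff its distance from (8, −2) is 9:
|1·8 + 1·(−2) − c| / √2 = 9
|c − (6)| = 9√2.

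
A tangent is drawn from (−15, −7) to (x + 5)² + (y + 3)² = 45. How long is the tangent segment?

√71

Centre (−5, −3), r² = 45. |PO|² = (−10)² + (−4)² = 116.
The tangent meets the radius at right angles, so tangent² = |PO|² − r² = 116 − 45 = 71.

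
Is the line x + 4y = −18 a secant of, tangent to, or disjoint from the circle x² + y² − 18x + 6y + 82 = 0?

d² = (1·9 + 4·(−3) − (−18))²/17 = 225/17; r² = 8.
Since d² > r², the line lies outside the circle.

disjoint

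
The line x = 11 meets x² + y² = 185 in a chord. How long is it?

Centre (0, 0), r² = 185. Perpendicular distance d from centre to line = |−11| / √1 = 11.
Half the chord is √(r² − d²) = √(64), so the full chord is 16.

16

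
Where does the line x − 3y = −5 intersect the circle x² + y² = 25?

(−5, 0) and (4, 3)

Substitute y = (5 + x)/3:
10x² + 10x − 200 = 0  ⟹  x² + x − 20 = 0
x = 4 or x = −5, giving (4, 3) and (−5, 0).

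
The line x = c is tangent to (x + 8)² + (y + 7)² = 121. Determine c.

c = −19 or c = 3

Tangency holds when the distance from the centre (−8, −7) to the line equals the radius 11:
|1·(−8) + 0·(−7) − c| / √1 = 11
|c − (−8)| = 11, so c = 3 or c = −19.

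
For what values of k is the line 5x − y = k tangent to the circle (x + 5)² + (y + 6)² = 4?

Tangency holds when the distance from the centre (−5, −6) to the line equals the radius 2:
|5·(−5) − 1·(−6) − k| / √26 = 2
|k − (−19)| = 2√26.

k = −19 ± 2√26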